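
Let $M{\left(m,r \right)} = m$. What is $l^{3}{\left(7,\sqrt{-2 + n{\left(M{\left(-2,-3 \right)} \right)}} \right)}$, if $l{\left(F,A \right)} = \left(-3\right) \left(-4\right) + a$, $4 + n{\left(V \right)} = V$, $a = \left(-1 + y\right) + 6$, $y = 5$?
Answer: $10648$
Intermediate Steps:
$a = 10$ ($a = \left(-1 + 5\right) + 6 = 4 + 6 = 10$)
$n{\left(V \right)} = -4 + V$
$l{\left(F,A \right)} = 22$ ($l{\left(F,A \right)} = \left(-3\right) \left(-4\right) + 10 = 12 + 10 = 22$)
$l^{3}{\left(7,\sqrt{-2 + n{\left(M{\left(-2,-3 \right)} \right)}} \right)} = 22^{3} = 10648$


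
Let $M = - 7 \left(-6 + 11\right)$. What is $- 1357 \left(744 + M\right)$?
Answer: $-962113$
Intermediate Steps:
$M = -35$ ($M = \left(-7\right) 5 = -35$)
$- 1357 \left(744 + M\right) = - 1357 \left(744 - 35\right) = \left(-1357\right) 709 = -962113$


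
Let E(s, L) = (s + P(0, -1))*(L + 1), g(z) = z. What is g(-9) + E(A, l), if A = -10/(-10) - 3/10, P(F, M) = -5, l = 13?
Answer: -346/5 ≈ -69.200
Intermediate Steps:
A = 7/10 (A = -10*(-⅒) - 3*⅒ = 1 - 3/10 = 7/10 ≈ 0.70000)
E(s, L) = (1 + L)*(-5 + s) (E(s, L) = (s - 5)*(L + 1) = (-5 + s)*(1 + L) = (1 + L)*(-5 + s))
g(-9) + E(A, l) = -9 + (-5 + 7/10 - 5*13 + 13*(7/10)) = -9 + (-5 + 7/10 - 65 + 91/10) = -9 - 301/5 = -346/5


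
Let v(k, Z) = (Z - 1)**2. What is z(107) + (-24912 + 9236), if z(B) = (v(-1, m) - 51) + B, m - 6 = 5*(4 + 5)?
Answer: -13120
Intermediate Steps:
m = 51 (m = 6 + 5*(4 + 5) = 6 + 5*9 = 6 + 45 = 51)
v(k, Z) = (-1 + Z)**2
z(B) = 2449 + B (z(B) = ((-1 + 51)**2 - 51) + B = (50**2 - 51) + B = (2500 - 51) + B = 2449 + B)
z(107) + (-24912 + 9236) = (2449 + 107) + (-24912 + 9236) = 2556 - 15676 = -13120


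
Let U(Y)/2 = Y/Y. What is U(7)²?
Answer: 4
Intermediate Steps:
U(Y) = 2 (U(Y) = 2*(Y/Y) = 2*1 = 2)
U(7)² = 2² = 4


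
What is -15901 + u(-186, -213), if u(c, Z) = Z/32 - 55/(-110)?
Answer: -509029/32 ≈ -15907.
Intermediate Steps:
u(c, Z) = 1/2 + Z/32 (u(c, Z) = Z*(1/32) - 55*(-1/110) = Z/32 + 1/2 = 1/2 + Z/32)
-15901 + u(-186, -213) = -15901 + (1/2 + (1/32)*(-213)) = -15901 + (1/2 - 213/32) = -15901 - 197/32 = -509029/32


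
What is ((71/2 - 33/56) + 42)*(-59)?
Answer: -254113/56 ≈ -4537.7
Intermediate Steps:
((71/2 - 33/56) + 42)*(-59) = (1955/56 + 42)*(-59) = (4307/56)*(-59) = -254113/56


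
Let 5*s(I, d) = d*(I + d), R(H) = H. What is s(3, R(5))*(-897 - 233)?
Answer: -9040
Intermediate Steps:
s(I, d) = d*(I + d)/5 (s(I, d) = (d*(I + d))/5 = d*(I + d)/5)
s(3, R(5))*(-897 - 233) = ((1/5)*5*(3 + 5))*(-897 - 233) = ((1/5)*5*8)*(-1130) = 8*(-1130) = -9040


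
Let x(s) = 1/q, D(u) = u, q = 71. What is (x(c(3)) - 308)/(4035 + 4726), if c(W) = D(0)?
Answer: -21867/622031 ≈ -0.035154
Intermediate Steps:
c(W) = 0
x(s) = 1/71
(x(c(3)) - 308)/(4035 + 4726) = (1/71 - 308)/(4035 + 4726) = -21867/71/8761 = -21867/71*1/8761 = -21867/622031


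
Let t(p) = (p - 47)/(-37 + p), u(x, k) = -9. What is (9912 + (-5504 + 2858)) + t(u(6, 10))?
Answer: 167146/23 ≈ 7267.2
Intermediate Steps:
t(p) = (-47 + p)/(-37 + p)
(9912 + (-5504 + 2858)) + t(u(6, 10)) = (9912 + (-5504 + 2858)) + (-47 - 9)/(-37 - 9) = (9912 - 2646) - 56/(-46) = 7266 - 1/46*(-56) = 7266 + 28/23 = 167146/23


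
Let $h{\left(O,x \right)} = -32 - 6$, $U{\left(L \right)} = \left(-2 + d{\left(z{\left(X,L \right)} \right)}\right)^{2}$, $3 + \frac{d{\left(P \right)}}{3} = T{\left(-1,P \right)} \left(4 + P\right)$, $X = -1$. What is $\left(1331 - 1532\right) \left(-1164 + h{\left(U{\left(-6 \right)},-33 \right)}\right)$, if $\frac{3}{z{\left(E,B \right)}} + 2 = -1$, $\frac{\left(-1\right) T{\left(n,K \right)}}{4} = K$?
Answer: $241602$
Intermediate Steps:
$T{\left(n,K \right)} = - 4 K$
$z{\left(E,B \right)} = -1$ ($z{\left(E,B \right)} = \frac{3}{-2 - 1} = \frac{3}{-3} = 3 \left(- \frac{1}{3}\right) = -1$)
$d{\left(P \right)} = -9 - 12 P \left(4 + P\right)$ ($d{\left(P \right)} = -9 + 3 - 4 P \left(4 + P\right) = -9 + 3 \left(- 4 P \left(4 + P\right)\right) = -9 - 12 P \left(4 + P\right)$)
$U{\left(L \right)} = 625$ ($U{\left(L \right)} = \left(-2 - \left(-39 + 12\right)\right)^{2} = \left(-2 - -27\right)^{2} = \left(-2 + 27\right)^{2} = 25^{2} = 625$)
$h{\left(O,x \right)} = -38$
$\left(1331 - 1532\right) \left(-1164 + h{\left(U{\left(-6 \right)},-33 \right)}\right) = \left(1331 - 1532\right) \left(-1164 - 38\right) = \left(-201\right) \left(-1202\right) = 241602$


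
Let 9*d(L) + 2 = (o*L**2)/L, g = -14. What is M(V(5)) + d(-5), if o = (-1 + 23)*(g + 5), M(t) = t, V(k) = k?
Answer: 1033/9 ≈ 114.78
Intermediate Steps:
o = -198 (o = (-1 + 23)*(-14 + 5) = 22*(-9) = -198)
d(L) = -2/9 - 22*L (d(L) = -2/9 + ((-198*L**2)/L)/9 = -2/9 + (-198*L)/9 = -2/9 - 22*L)
M(V(5)) + d(-5) = 5 + (-2/9 - 22*(-5)) = 5 + (-2/9 + 110) = 5 + 988/9 = 1033/9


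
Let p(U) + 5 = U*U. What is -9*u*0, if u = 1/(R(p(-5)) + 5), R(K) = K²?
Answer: 0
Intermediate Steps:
p(U) = -5 + U² (p(U) = -5 + U*U = -5 + U²)
u = 1/405 (u = 1/((-5 + (-5)²)² + 5) = 1/((-5 + 25)² + 5) = 1/(20² + 5) = 1/(400 + 5) = 1/405 ≈ 0.0024691)
-9*u*0 = -9*1/405*0 = -1/45*0 = 0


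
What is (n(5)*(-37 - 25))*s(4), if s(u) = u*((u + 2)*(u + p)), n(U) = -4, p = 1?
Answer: 29760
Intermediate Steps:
s(u) = u*(1 + u)*(2 + u) (s(u) = u*((u + 2)*(u + 1)) = u*((2 + u)*(1 + u)) = u*((1 + u)*(2 + u)) = u*(1 + u)*(2 + u))
(n(5)*(-37 - 25))*s(4) = (-4*(-37 - 25))*(4*(2 + 4² + 3*4)) = (-4*(-62))*(4*(2 + 16 + 12)) = 248*(4*30) = 248*120 = 29760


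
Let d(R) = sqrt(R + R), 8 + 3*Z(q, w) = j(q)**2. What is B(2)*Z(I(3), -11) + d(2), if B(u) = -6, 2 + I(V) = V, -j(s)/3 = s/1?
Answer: 0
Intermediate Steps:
j(s) = -3*s (j(s) = -3*s/1 = -3*s)
I(V) = -2 + V
Z(q, w) = -8/3 + 3*q**2 (Z(q, w) = -8/3 + (-3*q)**2/3 = -8/3 + (9*q**2)/3 = -8/3 + 3*q**2)
d(R) = sqrt(2)*sqrt(R) (d(R) = sqrt(2*R) = sqrt(2)*sqrt(R))
B(2)*Z(I(3), -11) + d(2) = -6*(-8/3 + 3*(-2 + 3)**2) + sqrt(2)*sqrt(2) = -6*(-8/3 + 3*1**2) + 2 = -6*(-8/3 + 3*1) + 2 = -6*(-8/3 + 3) + 2 = -6*1/3 + 2 = -2 + 2 = 0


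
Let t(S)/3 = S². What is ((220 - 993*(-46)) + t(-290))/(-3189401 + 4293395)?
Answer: 149099/551997 ≈ 0.27011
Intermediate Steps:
t(S) = 3*S²
((220 - 993*(-46)) + t(-290))/(-3189401 + 4293395) = ((220 - 993*(-46)) + 3*(-290)²)/(-3189401 + 4293395) = ((220 + 45678) + 3*84100)/1103994 = (45898 + 252300)*(1/1103994) = 298198*(1/1103994) = 149099/551997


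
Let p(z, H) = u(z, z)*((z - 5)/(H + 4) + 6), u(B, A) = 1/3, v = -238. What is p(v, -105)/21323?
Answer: 283/2153623 ≈ 0.00013141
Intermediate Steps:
u(B, A) = ⅓
p(z, H) = 2 + (-5 + z)/(3*(4 + H)) (p(z, H) = ((z - 5)/(H + 4) + 6)/3 = ((-5 + z)/(4 + H) + 6)/3 = (6 + (-5 + z)/(4 + H))/3 = 2 + (-5 + z)/(3*(4 + H)))
p(v, -105)/21323 = ((19 - 238 + 6*(-105))/(3*(4 - 105)))/21323 = ((⅓)*(19 - 238 - 630)/(-101))*(1/21323) = ((⅓)*(-1/101)*(-849))*(1/21323) = (283/101)*(1/21323) = 283/2153623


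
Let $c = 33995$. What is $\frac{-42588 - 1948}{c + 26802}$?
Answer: $- \frac{44536}{60797} \approx -0.73254$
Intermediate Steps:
$\frac{-42588 - 1948}{c + 26802} = \frac{-42588 - 1948}{33995 + 26802} = - \frac{44536}{60797}$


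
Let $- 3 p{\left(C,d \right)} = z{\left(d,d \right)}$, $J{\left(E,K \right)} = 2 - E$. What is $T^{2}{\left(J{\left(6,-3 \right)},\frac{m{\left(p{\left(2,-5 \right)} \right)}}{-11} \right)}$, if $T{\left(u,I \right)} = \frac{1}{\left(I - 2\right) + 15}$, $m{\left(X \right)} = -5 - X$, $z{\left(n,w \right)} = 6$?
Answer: $\frac{121}{21316} \approx 0.0056765$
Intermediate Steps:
$p{\left(C,d \right)} = -2$ ($p{\left(C,d \right)} = \left(- \frac{1}{3}\right) 6 = -2$)
$T{\left(u,I \right)} = \frac{1}{13 + I}$ ($T{\left(u,I \right)} = \frac{1}{\left(-2 + I\right) + 15} = \frac{1}{13 + I}$)
$T^{2}{\left(J{\left(6,-3 \right)},\frac{m{\left(p{\left(2,-5 \right)} \right)}}{-11} \right)} = \left(\frac{1}{13 + \frac{-5 - -2}{-11}}\right)^{2} = \left(\frac{1}{13 + \left(-5 + 2\right) \left(- \frac{1}{11}\right)}\right)^{2} = \left(\frac{1}{13 - - \frac{3}{11}}\right)^{2} = \left(\frac{1}{13 + \frac{3}{11}}\right)^{2} = \left(\frac{1}{\frac{146}{11}}\right)^{2} = \left(\frac{11}{146}\right)^{2} = \frac{121}{21316}$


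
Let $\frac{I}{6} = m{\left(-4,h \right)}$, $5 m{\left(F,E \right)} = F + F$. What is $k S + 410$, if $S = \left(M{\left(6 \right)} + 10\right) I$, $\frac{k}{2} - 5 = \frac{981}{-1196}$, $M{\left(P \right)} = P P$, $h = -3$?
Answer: $- \frac{213302}{65} \approx -3281.6$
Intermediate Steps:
$m{\left(F,E \right)} = \frac{2 F}{5}$ ($m{\left(F,E \right)} = \frac{F + F}{5} = \frac{2 F}{5}$)
$M{\left(P \right)} = P^{2}$
$k = \frac{4999}{598}$ ($k = 10 + 2 \frac{981}{-1196} = 10 + 2 \cdot 981 \left(- \frac{1}{1196}\right) = 10 + 2 \left(- \frac{981}{1196}\right) = 10 - \frac{981}{598} = \frac{4999}{598} \approx 8.3595$)
$I = - \frac{48}{5}$ ($I = 6 \cdot \frac{2}{5} \left(-4\right) = 6 \left(- \frac{8}{5}\right) = - \frac{48}{5} \approx -9.6$)
$S = - \frac{2208}{5}$ ($S = \left(6^{2} + 10\right) \left(- \frac{48}{5}\right) = \left(36 + 10\right) \left(- \frac{48}{5}\right) = 46 \left(- \frac{48}{5}\right) = - \frac{2208}{5} \approx -441.6$)
$k S + 410 = \frac{4999}{598} \left(- \frac{2208}{5}\right) + 410 = - \frac{239952}{65} + 410 = - \frac{213302}{65}$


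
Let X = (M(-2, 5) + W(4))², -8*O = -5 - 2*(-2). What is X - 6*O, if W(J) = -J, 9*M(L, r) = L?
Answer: 5533/324 ≈ 17.077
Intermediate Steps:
M(L, r) = L/9
O = ⅛ (O = -(-5 - 2*(-2))/8 = -(-5 + 4)/8 = -⅛*(-1) = ⅛ ≈ 0.12500)
X = 1444/81 (X = ((⅑)*(-2) - 1*4)² = (-2/9 - 4)² = (-38/9)² = 1444/81 ≈ 17.827)
X - 6*O = 1444/81 - 6*⅛ = 1444/81 - ¾ = 5533/324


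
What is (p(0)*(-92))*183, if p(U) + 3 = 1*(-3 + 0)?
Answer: 101016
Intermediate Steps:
p(U) = -6 (p(U) = -3 + 1*(-3 + 0) = -3 + 1*(-3) = -3 - 3 = -6)
(p(0)*(-92))*183 = -6*(-92)*183 = 552*183 = 101016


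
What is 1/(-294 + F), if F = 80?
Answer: -1/214 ≈ -0.0046729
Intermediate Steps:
1/(-294 + F) = 1/(-294 + 80) = 1/(-214) = -1/214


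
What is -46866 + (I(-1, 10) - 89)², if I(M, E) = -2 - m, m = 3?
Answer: -38030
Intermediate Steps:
I(M, E) = -5 (I(M, E) = -2 - 1*3 = -2 - 3 = -5)
-46866 + (I(-1, 10) - 89)² = -46866 + (-5 - 89)² = -46866 + (-94)² = -46866 + 8836 = -38030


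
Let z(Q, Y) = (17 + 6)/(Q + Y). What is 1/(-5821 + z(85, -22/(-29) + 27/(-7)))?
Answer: -16626/96775277 ≈ -0.00017180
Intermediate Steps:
z(Q, Y) = 23/(Q + Y)
1/(-5821 + z(85, -22/(-29) + 27/(-7))) = 1/(-5821 + 23/(85 + (-22/(-29) + 27/(-7)))) = 1/(-5821 + 23/(85 + (-22*(-1/29) + 27*(-⅐)))) = 1/(-5821 + 23/(85 + (22/29 - 27/7))) = 1/(-5821 + 23/(85 - 629/203)) = 1/(-5821 + 23/(16626/203)) = 1/(-5821 + 23*(203/16626)) = 1/(-5821 + 4669/16626) = 1/(-96775277/16626) = -16626/96775277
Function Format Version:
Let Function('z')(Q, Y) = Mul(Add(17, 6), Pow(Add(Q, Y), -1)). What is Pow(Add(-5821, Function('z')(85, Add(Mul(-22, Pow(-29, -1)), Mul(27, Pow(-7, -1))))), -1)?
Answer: Rational(-16626, 96775277) ≈ -0.00017180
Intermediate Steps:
Function('z')(Q, Y) = Mul(23, Pow(Add(Q, Y), -1))
Pow(Add(-5821, Function('z')(85, Add(Mul(-22, Pow(-29, -1)), Mul(27, Pow(-7, -1))))), -1) = Pow(Add(-5821, Mul(23, Pow(Add(85, Add(Mul(-22, Pow(-29, -1)), Mul(27, Pow(-7, -1)))), -1))), -1) = Pow(Add(-5821, Mul(23, Pow(Add(85, Add(Mul(-22, Rational(-1, 29)), Mul(27, Rational(-1, 7)))), -1))), -1) = Pow(Add(-5821, Mul(23, Pow(Add(85, Add(Rational(22, 29), Rational(-27, 7))), -1))), -1) = Pow(Add(-5821, Mul(23, Pow(Add(85, Rational(-629, 203)), -1))), -1) = Pow(Add(-5821, Mul(23, Pow(Rational(16626, 203), -1))), -1) = Pow(Add(-5821, Mul(23, Rational(203, 16626))), -1) = Pow(Add(-5821, Rational(4669, 16626)), -1) = Pow(Rational(-96775277, 16626), -1) = Rational(-16626, 96775277)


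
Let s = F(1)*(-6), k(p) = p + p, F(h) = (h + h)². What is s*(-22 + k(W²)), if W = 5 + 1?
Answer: -1200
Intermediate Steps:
F(h) = 4*h² (F(h) = (2*h)² = 4*h²)
W = 6
k(p) = 2*p
s = -24 (s = (4*1²)*(-6) = (4*1)*(-6) = 4*(-6) = -24)
s*(-22 + k(W²)) = -24*(-22 + 2*6²) = -24*(-22 + 2*36) = -24*(-22 + 72) = -24*50 = -1200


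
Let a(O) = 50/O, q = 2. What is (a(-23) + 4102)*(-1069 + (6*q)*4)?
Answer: -96276216/23 ≈ -4.1859e+6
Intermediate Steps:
(a(-23) + 4102)*(-1069 + (6*q)*4) = (50/(-23) + 4102)*(-1069 + (6*2)*4) = (50*(-1/23) + 4102)*(-1069 + 12*4) = (-50/23 + 4102)*(-1069 + 48) = (94296/23)*(-1021) = -96276216/23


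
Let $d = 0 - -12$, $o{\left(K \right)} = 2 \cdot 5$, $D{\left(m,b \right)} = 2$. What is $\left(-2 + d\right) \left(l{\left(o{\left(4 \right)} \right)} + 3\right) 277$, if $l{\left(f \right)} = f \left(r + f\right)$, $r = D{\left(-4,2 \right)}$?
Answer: $340710$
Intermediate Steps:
$r = 2$
$o{\left(K \right)} = 10$
$l{\left(f \right)} = f \left(2 + f\right)$
$d = 12$ ($d = 0 + 12 = 12$)
$\left(-2 + d\right) \left(l{\left(o{\left(4 \right)} \right)} + 3\right) 277 = \left(-2 + 12\right) \left(10 \left(2 + 10\right) + 3\right) 277 = 10 \left(10 \cdot 12 + 3\right) 277 = 10 \left(120 + 3\right) 277 = 10 \cdot 123 \cdot 277 = 1230 \cdot 277 = 340710$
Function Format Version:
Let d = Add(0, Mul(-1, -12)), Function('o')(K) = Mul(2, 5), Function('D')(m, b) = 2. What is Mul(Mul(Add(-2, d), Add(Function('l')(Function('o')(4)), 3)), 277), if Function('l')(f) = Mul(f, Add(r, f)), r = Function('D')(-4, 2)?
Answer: 340710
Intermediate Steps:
r = 2
Function('o')(K) = 10
Function('l')(f) = Mul(f, Add(2, f))
d = 12 (d = Add(0, 12) = 12)
Mul(Mul(Add(-2, d), Add(Function('l')(Function('o')(4)), 3)), 277) = Mul(Mul(Add(-2, 12), Add(Mul(10, Add(2, 10)), 3)), 277) = Mul(Mul(10, Add(Mul(10, 12), 3)), 277) = Mul(Mul(10, Add(120, 3)), 277) = Mul(Mul(10, 123), 277) = Mul(1230, 277) = 340710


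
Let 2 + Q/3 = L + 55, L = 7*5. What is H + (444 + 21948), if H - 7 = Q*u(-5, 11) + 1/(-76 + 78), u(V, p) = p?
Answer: 50607/2 ≈ 25304.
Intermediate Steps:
L = 35
Q = 264 (Q = -6 + 3*(35 + 55) = -6 + 3*90 = -6 + 270 = 264)
H = 5823/2 (H = 7 + (264*11 + 1/(-76 + 78)) = 7 + (2904 + 1/2) = 7 + (2904 + ½) = 7 + 5809/2 = 5823/2 ≈ 2911.5)
H + (444 + 21948) = 5823/2 + (444 + 21948) = 5823/2 + 22392 = 50607/2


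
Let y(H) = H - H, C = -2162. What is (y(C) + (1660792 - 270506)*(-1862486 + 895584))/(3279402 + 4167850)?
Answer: -336067578493/1861813 ≈ -1.8051e+5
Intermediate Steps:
y(H) = 0
(y(C) + (1660792 - 270506)*(-1862486 + 895584))/(3279402 + 4167850) = (0 + (1660792 - 270506)*(-1862486 + 895584))/(3279402 + 4167850) = (0 + 1390286*(-966902))/7447252 = (0 - 1344270313972)*(1/7447252) = -1344270313972*1/7447252 = -336067578493/1861813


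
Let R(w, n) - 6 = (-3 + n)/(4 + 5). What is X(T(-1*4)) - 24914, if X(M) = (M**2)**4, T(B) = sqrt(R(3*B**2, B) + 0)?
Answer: -158581073/6561 ≈ -24170.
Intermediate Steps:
R(w, n) = 17/3 + n/9 (R(w, n) = 6 + (-3 + n)/(4 + 5) = 6 + (-3 + n)/9 = 6 + (-3 + n)*(1/9) = 6 + (-1/3 + n/9) = 17/3 + n/9)
T(B) = sqrt(17/3 + B/9) (T(B) = sqrt((17/3 + B/9) + 0) = sqrt(17/3 + B/9))
X(M) = M**8
X(T(-1*4)) - 24914 = (sqrt(51 - 1*4)/3)**8 - 24914 = (sqrt(51 - 4)/3)**8 - 24914 = (sqrt(47)/3)**8 - 24914 = 4879681/6561 - 24914 = -158581073/6561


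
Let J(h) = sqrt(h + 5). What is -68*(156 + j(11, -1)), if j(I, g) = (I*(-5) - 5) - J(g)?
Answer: -6392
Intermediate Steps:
J(h) = sqrt(5 + h)
j(I, g) = -5 - sqrt(5 + g) - 5*I (j(I, g) = (I*(-5) - 5) - sqrt(5 + g) = (-5*I - 5) - sqrt(5 + g) = (-5 - 5*I) - sqrt(5 + g) = -5 - sqrt(5 + g) - 5*I)
-68*(156 + j(11, -1)) = -68*(156 + (-5 - sqrt(5 - 1) - 5*11)) = -68*(156 + (-5 - sqrt(4) - 55)) = -68*(156 + (-5 - 1*2 - 55)) = -68*(156 + (-5 - 2 - 55)) = -68*(156 - 62) = -68*94 = -6392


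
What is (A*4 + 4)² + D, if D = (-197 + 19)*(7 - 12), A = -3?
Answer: 954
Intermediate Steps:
D = 890 (D = -178*(-5) = 890)
(A*4 + 4)² + D = (-3*4 + 4)² + 890 = (-12 + 4)² + 890 = (-8)² + 890 = 64 + 890 = 954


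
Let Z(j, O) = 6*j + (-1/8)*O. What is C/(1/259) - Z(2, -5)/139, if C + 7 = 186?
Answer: 51553331/1112 ≈ 46361.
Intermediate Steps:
C = 179 (C = -7 + 186 = 179)
Z(j, O) = 6*j - O/8 (Z(j, O) = 6*j + (-1*⅛)*O = 6*j - O/8)
C/(1/259) - Z(2, -5)/139 = 179/(1/259) - (6*2 - ⅛*(-5))/139 = 179/(1/259) - (12 + 5/8)*(1/139) = 179*259 - 1*101/8*(1/139) = 46361 - 101/8*1/139 = 46361 - 101/1112 = 51553331/1112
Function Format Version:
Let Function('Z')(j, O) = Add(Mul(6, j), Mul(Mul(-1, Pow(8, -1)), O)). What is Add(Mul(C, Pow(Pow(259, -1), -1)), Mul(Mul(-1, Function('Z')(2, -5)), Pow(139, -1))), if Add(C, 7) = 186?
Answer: Rational(51553331, 1112) ≈ 46361.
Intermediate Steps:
C = 179 (C = Add(-7, 186) = 179)
Function('Z')(j, O) = Add(Mul(6, j), Mul(Rational(-1, 8), O)) (Function('Z')(j, O) = Add(Mul(6, j), Mul(Mul(-1, Rational(1, 8)), O)) = Add(Mul(6, j), Mul(Rational(-1, 8), O)))
Add(Mul(C, Pow(Pow(259, -1), -1)), Mul(Mul(-1, Function('Z')(2, -5)), Pow(139, -1))) = Add(Mul(179, Pow(Pow(259, -1), -1)), Mul(Mul(-1, Add(Mul(6, 2), Mul(Rational(-1, 8), -5))), Pow(139, -1))) = Add(Mul(179, Pow(Rational(1, 259), -1)), Mul(Mul(-1, Add(12, Rational(5, 8))), Rational(1, 139))) = Add(Mul(179, 259), Mul(Mul(-1, Rational(101, 8)), Rational(1, 139))) = Add(46361, Mul(Rational(-101, 8), Rational(1, 139))) = Add(46361, Rational(-101, 1112)) = Rational(51553331, 1112)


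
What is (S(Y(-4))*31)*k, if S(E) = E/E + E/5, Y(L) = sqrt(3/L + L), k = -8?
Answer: -248 - 124*I*sqrt(19)/5 ≈ -248.0 - 108.1*I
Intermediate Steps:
Y(L) = sqrt(L + 3/L)
S(E) = 1 + E/5 (S(E) = 1 + E*(1/5) = 1 + E/5)
(S(Y(-4))*31)*k = ((1 + sqrt(-4 + 3/(-4))/5)*31)*(-8) = ((1 + sqrt(-4 + 3*(-1/4))/5)*31)*(-8) = ((1 + sqrt(-4 - 3/4)/5)*31)*(-8) = ((1 + sqrt(-19/4)/5)*31)*(-8) = ((1 + (I*sqrt(19)/2)/5)*31)*(-8) = ((1 + I*sqrt(19)/10)*31)*(-8) = (31 + 31*I*sqrt(19)/10)*(-8) = -248 - 124*I*sqrt(19)/5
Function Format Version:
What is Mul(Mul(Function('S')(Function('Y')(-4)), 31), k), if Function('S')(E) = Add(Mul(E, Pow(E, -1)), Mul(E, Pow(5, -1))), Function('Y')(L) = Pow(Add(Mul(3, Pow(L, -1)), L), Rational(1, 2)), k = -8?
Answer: Add(-248, Mul(Rational(-124, 5), I, Pow(19, Rational(1, 2)))) ≈ Add(-248.00, Mul(-108.10, I))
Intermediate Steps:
Function('Y')(L) = Pow(Add(L, Mul(3, Pow(L, -1))), Rational(1, 2))
Function('S')(E) = Add(1, Mul(Rational(1, 5), E)) (Function('S')(E) = Add(1, Mul(E, Rational(1, 5))) = Add(1, Mul(Rational(1, 5), E)))
Mul(Mul(Function('S')(Function('Y')(-4)), 31), k) = Mul(Mul(Add(1, Mul(Rational(1, 5), Pow(Add(-4, Mul(3, Pow(-4, -1))), Rational(1, 2)))), 31), -8) = Mul(Mul(Add(1, Mul(Rational(1, 5), Pow(Add(-4, Mul(3, Rational(-1, 4))), Rational(1, 2)))), 31), -8) = Mul(Mul(Add(1, Mul(Rational(1, 5), Pow(Add(-4, Rational(-3, 4)), Rational(1, 2)))), 31), -8) = Mul(Mul(Add(1, Mul(Rational(1, 5), Pow(Rational(-19, 4), Rational(1, 2)))), 31), -8) = Mul(Mul(Add(1, Mul(Rational(1, 5), Mul(Rational(1, 2), I, Pow(19, Rational(1, 2))))), 31), -8) = Mul(Mul(Add(1, Mul(Rational(1, 10), I, Pow(19, Rational(1, 2)))), 31), -8) = Mul(Add(31, Mul(Rational(31, 10), I, Pow(19, Rational(1, 2)))), -8) = Add(-248, Mul(Rational(-124, 5), I, Pow(19, Rational(1, 2))))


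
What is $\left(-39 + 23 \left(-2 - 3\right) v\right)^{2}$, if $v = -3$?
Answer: $93636$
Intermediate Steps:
$\left(-39 + 23 \left(-2 - 3\right) v\right)^{2} = \left(-39 + 23 \left(-2 - 3\right) \left(-3\right)\right)^{2} = \left(-39 + 23 \left(\left(-5\right) \left(-3\right)\right)\right)^{2} = \left(-39 + 23 \cdot 15\right)^{2} = \left(-39 + 345\right)^{2} = 306^{2} = 93636$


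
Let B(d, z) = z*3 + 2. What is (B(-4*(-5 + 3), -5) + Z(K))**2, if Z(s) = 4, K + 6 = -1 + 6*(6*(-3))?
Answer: 81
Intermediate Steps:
B(d, z) = 2 + 3*z (B(d, z) = 3*z + 2 = 2 + 3*z)
K = -115 (K = -6 + (-1 + 6*(6*(-3))) = -6 + (-1 + 6*(-18)) = -6 + (-1 - 108) = -6 - 109 = -115)
(B(-4*(-5 + 3), -5) + Z(K))**2 = ((2 + 3*(-5)) + 4)**2 = ((2 - 15) + 4)**2 = (-13 + 4)**2 = (-9)**2 = 81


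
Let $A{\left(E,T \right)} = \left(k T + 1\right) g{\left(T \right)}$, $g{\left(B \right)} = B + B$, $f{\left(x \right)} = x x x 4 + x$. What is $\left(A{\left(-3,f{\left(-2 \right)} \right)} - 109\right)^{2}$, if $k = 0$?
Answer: $31329$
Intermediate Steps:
$f{\left(x \right)} = x + 4 x^{3}$ ($f{\left(x \right)} = x^{2} x 4 + x = x^{3} \cdot 4 + x = 4 x^{3} + x = x + 4 x^{3}$)
$g{\left(B \right)} = 2 B$
$A{\left(E,T \right)} = 2 T$ ($A{\left(E,T \right)} = \left(0 T + 1\right) 2 T = \left(0 + 1\right) 2 T = 1 \cdot 2 T = 2 T$)
$\left(A{\left(-3,f{\left(-2 \right)} \right)} - 109\right)^{2} = \left(2 \left(-2 + 4 \left(-2\right)^{3}\right) - 109\right)^{2} = \left(2 \left(-2 + 4 \left(-8\right)\right) - 109\right)^{2} = \left(2 \left(-2 - 32\right) - 109\right)^{2} = \left(2 \left(-34\right) - 109\right)^{2} = \left(-68 - 109\right)^{2} = \left(-177\right)^{2} = 31329$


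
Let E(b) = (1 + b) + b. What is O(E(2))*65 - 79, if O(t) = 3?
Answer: 116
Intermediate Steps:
E(b) = 1 + 2*b
O(E(2))*65 - 79 = 3*65 - 79 = 195 - 79 = 116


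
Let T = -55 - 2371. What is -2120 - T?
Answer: 306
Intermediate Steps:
T = -2426
-2120 - T = -2120 - 1*(-2426) = -2120 + 2426 = 306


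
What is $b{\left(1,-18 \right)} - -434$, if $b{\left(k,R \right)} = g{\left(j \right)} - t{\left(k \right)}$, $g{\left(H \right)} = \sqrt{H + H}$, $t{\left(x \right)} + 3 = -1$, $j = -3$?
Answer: $438 + i \sqrt{6} \approx 438.0 + 2.4495 i$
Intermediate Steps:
$t{\left(x \right)} = -4$ ($t{\left(x \right)} = -3 - 1 = -4$)
$g{\left(H \right)} = \sqrt{2} \sqrt{H}$ ($g{\left(H \right)} = \sqrt{2 H} = \sqrt{2} \sqrt{H}$)
$b{\left(k,R \right)} = 4 + i \sqrt{6}$ ($b{\left(k,R \right)} = \sqrt{2} \sqrt{-3} - -4 = \sqrt{2} i \sqrt{3} + 4 = i \sqrt{6} + 4 = 4 + i \sqrt{6}$)
$b{\left(1,-18 \right)} - -434 = \left(4 + i \sqrt{6}\right) - -434 = \left(4 + i \sqrt{6}\right) + 434 = 438 + i \sqrt{6}$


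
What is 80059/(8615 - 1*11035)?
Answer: -80059/2420 ≈ -33.082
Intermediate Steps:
80059/(8615 - 1*11035) = 80059/(8615 - 11035) = 80059/(-2420) = 80059*(-1/2420) = -80059/2420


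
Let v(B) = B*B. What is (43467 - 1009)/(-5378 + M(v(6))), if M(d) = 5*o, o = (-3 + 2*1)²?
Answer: -42458/5373 ≈ -7.9021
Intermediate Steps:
v(B) = B²
o = 1 (o = (-3 + 2)² = (-1)² = 1)
M(d) = 5 (M(d) = 5*1 = 5)
(43467 - 1009)/(-5378 + M(v(6))) = (43467 - 1009)/(-5378 + 5) = 42458/(-5373) = 42458*(-1/5373) = -42458/5373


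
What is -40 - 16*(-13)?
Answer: 168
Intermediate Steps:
-40 - 16*(-13) = -40 + 208 = 168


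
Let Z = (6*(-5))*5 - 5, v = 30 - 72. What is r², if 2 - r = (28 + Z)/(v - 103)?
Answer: 26569/21025 ≈ 1.2637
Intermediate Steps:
v = -42
Z = -155 (Z = -30*5 - 5 = -150 - 5 = -155)
r = 163/145 (r = 2 - (28 - 155)/(-42 - 103) = 2 - (-127)/(-145) = 2 - (-127)*(-1)/145 = 2 - 1*127/145 = 2 - 127/145 = 163/145 ≈ 1.1241)
r² = (163/145)² = 26569/21025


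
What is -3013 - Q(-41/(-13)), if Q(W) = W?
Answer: -39210/13 ≈ -3016.2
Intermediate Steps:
-3013 - Q(-41/(-13)) = -3013 - (-41)/(-13) = -3013 - (-41)*(-1)/13 = -3013 - 1*41/13 = -3013 - 41/13 = -39210/13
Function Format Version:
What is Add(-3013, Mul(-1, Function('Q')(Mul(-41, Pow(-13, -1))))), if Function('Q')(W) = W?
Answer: Rational(-39210, 13) ≈ -3016.2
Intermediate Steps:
Add(-3013, Mul(-1, Function('Q')(Mul(-41, Pow(-13, -1))))) = Add(-3013, Mul(-1, Mul(-41, Pow(-13, -1)))) = Add(-3013, Mul(-1, Mul(-41, Rational(-1, 13)))) = Add(-3013, Mul(-1, Rational(41, 13))) = Add(-3013, Rational(-41, 13)) = Rational(-39210, 13)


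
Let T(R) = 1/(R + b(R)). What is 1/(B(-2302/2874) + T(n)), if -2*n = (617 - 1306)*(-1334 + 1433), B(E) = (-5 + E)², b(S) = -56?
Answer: 140622323931/4732128458642 ≈ 0.029716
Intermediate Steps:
n = 68211/2 (n = -(617 - 1306)*(-1334 + 1433)/2 = -(-689)*99/2 = -½*(-68211) = 68211/2 ≈ 34106.)
T(R) = 1/(-56 + R) (T(R) = 1/(R - 56) = 1/(-56 + R))
1/(B(-2302/2874) + T(n)) = 1/((-5 - 2302/2874)² + 1/(-56 + 68211/2)) = 1/((-5 - 2302*1/2874)² + 1/(68099/2)) = 1/((-5 - 1151/1437)² + 2/68099) = 1/((-8336/1437)² + 2/68099) = 1/(69488896/2064969 + 2/68099) = 1/(4732128458642/140622323931) = 140622323931/4732128458642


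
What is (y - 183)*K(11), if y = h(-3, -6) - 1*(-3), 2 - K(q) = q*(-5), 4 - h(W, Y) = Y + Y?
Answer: -9348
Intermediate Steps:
h(W, Y) = 4 - 2*Y (h(W, Y) = 4 - (Y + Y) = 4 - 2*Y)
K(q) = 2 + 5*q (K(q) = 2 - q*(-5) = 2 - (-5)*q = 2 + 5*q)
y = 19 (y = (4 - 2*(-6)) - 1*(-3) = (4 + 12) + 3 = 16 + 3 = 19)
(y - 183)*K(11) = (19 - 183)*(2 + 5*11) = -164*(2 + 55) = -164*57 = -9348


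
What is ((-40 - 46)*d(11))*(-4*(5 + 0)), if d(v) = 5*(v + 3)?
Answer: 120400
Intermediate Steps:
d(v) = 15 + 5*v (d(v) = 5*(3 + v) = 15 + 5*v)
((-40 - 46)*d(11))*(-4*(5 + 0)) = ((-40 - 46)*(15 + 5*11))*(-4*(5 + 0)) = (-86*(15 + 55))*(-4*5) = -86*70*(-20) = -6020*(-20) = 120400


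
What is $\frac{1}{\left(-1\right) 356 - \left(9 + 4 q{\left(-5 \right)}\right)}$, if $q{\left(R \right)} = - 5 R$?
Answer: $- \frac{1}{465} \approx -0.0021505$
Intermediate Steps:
$\frac{1}{\left(-1\right) 356 - \left(9 + 4 q{\left(-5 \right)}\right)} = \frac{1}{\left(-1\right) 356 - \left(9 + 4 \left(\left(-5\right) \left(-5\right)\right)\right)} = \frac{1}{-356 - 109} = \frac{1}{-465} = - \frac{1}{465}$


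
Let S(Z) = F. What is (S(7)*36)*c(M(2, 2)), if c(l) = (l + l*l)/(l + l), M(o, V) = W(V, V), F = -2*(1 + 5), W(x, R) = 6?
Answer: -1512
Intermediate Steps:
F = -12 (F = -2*6 = -12)
M(o, V) = 6
S(Z) = -12
c(l) = (l + l²)/(2*l) (c(l) = (l + l²)/((2*l)) = (l + l²)*(1/(2*l)) = (l + l²)/(2*l))
(S(7)*36)*c(M(2, 2)) = (-12*36)*(½ + (½)*6) = -432*(½ + 3) = -432*7/2 = -1512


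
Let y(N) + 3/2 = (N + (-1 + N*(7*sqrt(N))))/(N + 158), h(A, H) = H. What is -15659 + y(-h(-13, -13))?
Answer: -1785289/114 + 91*sqrt(13)/171 ≈ -15659.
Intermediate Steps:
y(N) = -3/2 + (-1 + N + 7*N**(3/2))/(158 + N) (y(N) = -3/2 + (N + (-1 + N*(7*sqrt(N))))/(N + 158) = -3/2 + (N + (-1 + 7*N**(3/2)))/(158 + N) = -3/2 + (-1 + N + 7*N**(3/2))/(158 + N))
-15659 + y(-h(-13, -13)) = -15659 + (-476 - (-1)*(-13) + 14*(-1*(-13))**(3/2))/(2*(158 - 1*(-13))) = -15659 + (-476 - 1*13 + 14*13**(3/2))/(2*(158 + 13)) = -15659 + (1/2)*(-476 - 13 + 14*(13*sqrt(13)))/171 = -15659 + (1/2)*(1/171)*(-476 - 13 + 182*sqrt(13)) = -15659 + (1/2)*(1/171)*(-489 + 182*sqrt(13)) = -15659 + (-163/114 + 91*sqrt(13)/171) = -1785289/114 + 91*sqrt(13)/171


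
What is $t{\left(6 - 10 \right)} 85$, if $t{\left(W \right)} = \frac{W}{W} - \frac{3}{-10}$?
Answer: $\frac{221}{2} \approx 110.5$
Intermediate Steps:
$t{\left(W \right)} = \frac{13}{10}$ ($t{\left(W \right)} = 1 - - \frac{3}{10} = 1 + \frac{3}{10} = \frac{13}{10}$)
$t{\left(6 - 10 \right)} 85 = \frac{13}{10} \cdot 85 = \frac{221}{2}$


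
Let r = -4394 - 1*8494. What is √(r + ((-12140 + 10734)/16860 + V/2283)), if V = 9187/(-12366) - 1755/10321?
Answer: I*√6666683732649940750068303874765/22743680763105 ≈ 113.53*I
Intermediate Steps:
r = -12888 (r = -4394 - 8494 = -12888)
V = -116521357/127629486 (V = 9187*(-1/12366) - 1755*1/10321 = -9187/12366 - 1755/10321 = -116521357/127629486 ≈ -0.91297)
√(r + ((-12140 + 10734)/16860 + V/2283)) = √(-12888 + ((-12140 + 10734)/16860 - 116521357/127629486/2283)) = √(-12888 + (-1406*1/16860 - 116521357/127629486*1/2283)) = √(-12888 + (-703/8430 - 116521357/291378116538)) = √(-12888 - 17151757580477/204693126867945) = √(-2638102170831655637/204693126867945) = I*√6666683732649940750068303874765/22743680763105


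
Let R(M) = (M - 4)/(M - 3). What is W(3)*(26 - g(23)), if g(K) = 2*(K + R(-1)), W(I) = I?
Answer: -135/2 ≈ -67.500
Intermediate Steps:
R(M) = (-4 + M)/(-3 + M)
g(K) = 5/2 + 2*K (g(K) = 2*(K + (-4 - 1)/(-3 - 1)) = 2*(K - 5/(-4)) = 2*(K - ¼*(-5)) = 2*(K + 5/4) = 2*(5/4 + K) = 5/2 + 2*K)
W(3)*(26 - g(23)) = 3*(26 - (5/2 + 2*23)) = 3*(26 - (5/2 + 46)) = 3*(26 - 1*97/2) = 3*(26 - 97/2) = 3*(-45/2) = -135/2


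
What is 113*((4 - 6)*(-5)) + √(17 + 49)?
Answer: 1130 + √66 ≈ 1138.1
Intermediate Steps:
113*((4 - 6)*(-5)) + √(17 + 49) = 113*(-2*(-5)) + √66 = 113*10 + √66 = 1130 + √66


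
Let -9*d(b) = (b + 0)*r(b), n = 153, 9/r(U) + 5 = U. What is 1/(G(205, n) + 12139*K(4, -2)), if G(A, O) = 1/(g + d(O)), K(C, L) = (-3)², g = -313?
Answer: 46477/5077658579 ≈ 9.1532e-6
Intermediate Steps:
r(U) = 9/(-5 + U)
K(C, L) = 9
d(b) = -b/(-5 + b) (d(b) = -(b + 0)*9/(-5 + b)/9 = -b*9/(-5 + b)/9 = -b/(-5 + b))
G(A, O) = 1/(-313 - O/(-5 + O))
1/(G(205, n) + 12139*K(4, -2)) = 1/((5 - 1*153)/(-1565 + 314*153) + 12139*9) = 1/((5 - 153)/(-1565 + 48042) + 109251) = 1/(-148/46477 + 109251) = 1/(5077658579/46477) = 46477/5077658579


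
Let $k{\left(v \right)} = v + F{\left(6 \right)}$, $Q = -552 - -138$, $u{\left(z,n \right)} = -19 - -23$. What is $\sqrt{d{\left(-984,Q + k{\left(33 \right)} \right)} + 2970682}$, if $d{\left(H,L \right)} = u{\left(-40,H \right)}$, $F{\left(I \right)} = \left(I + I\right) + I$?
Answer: $\sqrt{2970686} \approx 1723.6$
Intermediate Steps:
$F{\left(I \right)} = 3 I$ ($F{\left(I \right)} = 2 I + I = 3 I$)
$u{\left(z,n \right)} = 4$ ($u{\left(z,n \right)} = -19 + 23 = 4$)
$Q = -414$ ($Q = -552 + 138 = -414$)
$k{\left(v \right)} = 18 + v$ ($k{\left(v \right)} = v + 3 \cdot 6 = v + 18 = 18 + v$)
$d{\left(H,L \right)} = 4$
$\sqrt{d{\left(-984,Q + k{\left(33 \right)} \right)} + 2970682} = \sqrt{4 + 2970682} = \sqrt{2970686}$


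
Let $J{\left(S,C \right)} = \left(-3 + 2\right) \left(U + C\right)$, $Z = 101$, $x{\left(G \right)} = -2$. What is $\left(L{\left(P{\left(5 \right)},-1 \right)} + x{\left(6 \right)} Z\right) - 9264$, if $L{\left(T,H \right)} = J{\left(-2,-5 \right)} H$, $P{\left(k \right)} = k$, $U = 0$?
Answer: $-9471$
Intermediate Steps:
$J{\left(S,C \right)} = - C$ ($J{\left(S,C \right)} = \left(-3 + 2\right) \left(0 + C\right) = - C$)
$L{\left(T,H \right)} = 5 H$ ($L{\left(T,H \right)} = \left(-1\right) \left(-5\right) H = 5 H$)
$\left(L{\left(P{\left(5 \right)},-1 \right)} + x{\left(6 \right)} Z\right) - 9264 = \left(5 \left(-1\right) - 202\right) - 9264 = \left(-5 - 202\right) - 9264 = -207 - 9264 = -9471$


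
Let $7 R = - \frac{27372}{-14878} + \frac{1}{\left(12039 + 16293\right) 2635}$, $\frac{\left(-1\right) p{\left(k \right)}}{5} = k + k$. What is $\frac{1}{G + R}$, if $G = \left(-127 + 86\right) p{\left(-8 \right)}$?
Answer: $- \frac{555357205980}{1821425674775263} \approx -0.0003049$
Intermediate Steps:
$p{\left(k \right)} = - 10 k$ ($p{\left(k \right)} = - 5 \left(k + k\right) = - 5 \cdot 2 k = - 10 k$)
$G = -3280$ ($G = \left(-127 + 86\right) \left(\left(-10\right) \left(-8\right)\right) = \left(-41\right) 80 = -3280$)
$R = \frac{145960839137}{555357205980}$ ($R = \frac{- \frac{27372}{-14878} + \frac{1}{\left(12039 + 16293\right) 2635}}{7} = \frac{\left(-27372\right) \left(- \frac{1}{14878}\right) + \frac{1}{28332} \cdot \frac{1}{2635}}{7} = \frac{\frac{13686}{7439} + \frac{1}{28332} \cdot \frac{1}{2635}}{7} = \frac{\frac{13686}{7439} + \frac{1}{74654820}}{7} = \frac{1}{7} \cdot \frac{1021725873959}{555357205980} = \frac{145960839137}{555357205980} \approx 0.26282$)
$\frac{1}{G + R} = \frac{1}{-3280 + \frac{145960839137}{555357205980}} = \frac{1}{- \frac{1821425674775263}{555357205980}} = - \frac{555357205980}{1821425674775263}$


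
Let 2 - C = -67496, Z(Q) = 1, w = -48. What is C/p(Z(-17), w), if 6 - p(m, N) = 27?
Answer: -67498/21 ≈ -3214.2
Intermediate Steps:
p(m, N) = -21 (p(m, N) = 6 - 1*27 = 6 - 27 = -21)
C = 67498 (C = 2 - 1*(-67496) = 2 + 67496 = 67498)
C/p(Z(-17), w) = 67498/(-21) = 67498*(-1/21) = -67498/21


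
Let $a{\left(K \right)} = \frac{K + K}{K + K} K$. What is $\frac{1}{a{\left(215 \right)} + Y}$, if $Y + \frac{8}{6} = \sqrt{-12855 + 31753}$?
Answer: $\frac{1923}{240799} - \frac{9 \sqrt{18898}}{240799} \approx 0.0028479$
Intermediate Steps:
$a{\left(K \right)} = K$ ($a{\left(K \right)} = \frac{2 K}{2 K} K = 2 K \frac{1}{2 K} K = 1 K = K$)
$Y = - \frac{4}{3} + \sqrt{18898}$ ($Y = - \frac{4}{3} + \sqrt{-12855 + 31753} = - \frac{4}{3} + \sqrt{18898} \approx 136.14$)
$\frac{1}{a{\left(215 \right)} + Y} = \frac{1}{215 - \left(\frac{4}{3} - \sqrt{18898}\right)} = \frac{1}{\frac{641}{3} + \sqrt{18898}}$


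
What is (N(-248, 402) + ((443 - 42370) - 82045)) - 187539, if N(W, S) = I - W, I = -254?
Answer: -311517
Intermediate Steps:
N(W, S) = -254 - W
(N(-248, 402) + ((443 - 42370) - 82045)) - 187539 = ((-254 - 1*(-248)) + ((443 - 42370) - 82045)) - 187539 = ((-254 + 248) + (-41927 - 82045)) - 187539 = (-6 - 123972) - 187539 = -123978 - 187539 = -311517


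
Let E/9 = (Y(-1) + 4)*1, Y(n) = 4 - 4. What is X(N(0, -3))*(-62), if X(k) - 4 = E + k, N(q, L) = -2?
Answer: -2356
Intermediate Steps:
Y(n) = 0
E = 36 (E = 9*((0 + 4)*1) = 9*(4*1) = 9*4 = 36)
X(k) = 40 + k (X(k) = 4 + (36 + k) = 40 + k)
X(N(0, -3))*(-62) = (40 - 2)*(-62) = 38*(-62) = -2356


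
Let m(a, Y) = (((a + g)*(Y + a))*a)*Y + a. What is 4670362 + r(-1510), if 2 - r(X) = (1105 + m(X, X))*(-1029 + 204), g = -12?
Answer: 8646282850636239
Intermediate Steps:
m(a, Y) = a + Y*a*(-12 + a)*(Y + a) (m(a, Y) = (((a - 12)*(Y + a))*a)*Y + a = (((-12 + a)*(Y + a))*a)*Y + a = (a*(-12 + a)*(Y + a))*Y + a = Y*a*(-12 + a)*(Y + a) + a = a + Y*a*(-12 + a)*(Y + a))
r(X) = 911627 + 825*X*(1 - 24*X² + 2*X³) (r(X) = 2 - (1105 + X*(1 - 12*X² + X*X² + X*X² - 12*X*X))*(-1029 + 204) = 2 - (1105 + X*(1 - 12*X² + X³ + X³ - 12*X²))*(-825) = 2 - (1105 + X*(1 - 24*X² + 2*X³))*(-825) = 2 - (-911625 - 825*X*(1 - 24*X² + 2*X³)) = 2 + (911625 + 825*X*(1 - 24*X² + 2*X³)) = 911627 + 825*X*(1 - 24*X² + 2*X³))
4670362 + r(-1510) = 4670362 + (911627 - 19800*(-1510)³ + 825*(-1510) + 1650*(-1510)⁴) = 4670362 + (911627 - 19800*(-3442951000) - 1245750 + 1650*5198856010000) = 4670362 + (911627 + 68170429800000 - 1245750 + 8578112416500000) = 4670362 + 8646282845965877 = 8646282850636239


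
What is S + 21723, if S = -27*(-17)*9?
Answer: 25854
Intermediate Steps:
S = 4131 (S = 459*9 = 4131)
S + 21723 = 4131 + 21723 = 25854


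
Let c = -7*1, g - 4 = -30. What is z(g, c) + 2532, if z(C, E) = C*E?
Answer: 2714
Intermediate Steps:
g = -26 (g = 4 - 30 = -26)
c = -7
z(g, c) + 2532 = -26*(-7) + 2532 = 182 + 2532 = 2714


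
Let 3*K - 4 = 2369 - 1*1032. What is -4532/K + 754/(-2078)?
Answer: -4877267/464433 ≈ -10.502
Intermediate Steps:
K = 447 (K = 4/3 + (2369 - 1*1032)/3 = 4/3 + (2369 - 1032)/3 = 4/3 + (⅓)*1337 = 4/3 + 1337/3 = 447)
-4532/K + 754/(-2078) = -4532/447 + 754/(-2078) = -4532*1/447 + 754*(-1/2078) = -4532/447 - 377/1039 = -4877267/464433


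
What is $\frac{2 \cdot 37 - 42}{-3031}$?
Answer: $- \frac{32}{3031} \approx -0.010558$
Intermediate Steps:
$\frac{2 \cdot 37 - 42}{-3031} = \left(74 - 42\right) \left(- \frac{1}{3031}\right) = 32 \left(- \frac{1}{3031}\right) = - \frac{32}{3031}$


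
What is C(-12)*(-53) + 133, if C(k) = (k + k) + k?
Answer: 2041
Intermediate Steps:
C(k) = 3*k (C(k) = 2*k + k = 3*k)
C(-12)*(-53) + 133 = (3*(-12))*(-53) + 133 = -36*(-53) + 133 = 1908 + 133 = 2041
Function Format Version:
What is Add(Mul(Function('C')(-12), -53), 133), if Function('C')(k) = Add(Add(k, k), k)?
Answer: 2041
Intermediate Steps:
Function('C')(k) = Mul(3, k) (Function('C')(k) = Add(Mul(2, k), k) = Mul(3, k))
Add(Mul(Function('C')(-12), -53), 133) = Add(Mul(Mul(3, -12), -53), 133) = Add(Mul(-36, -53), 133) = Add(1908, 133) = 2041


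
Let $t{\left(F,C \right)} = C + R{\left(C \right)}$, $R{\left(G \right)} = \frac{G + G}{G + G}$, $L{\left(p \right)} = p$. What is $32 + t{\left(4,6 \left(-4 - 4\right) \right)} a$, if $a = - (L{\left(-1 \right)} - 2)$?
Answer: $-109$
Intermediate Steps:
$R{\left(G \right)} = 1$ ($R{\left(G \right)} = \frac{2 G}{2 G} = 2 G \frac{1}{2 G} = 1$)
$t{\left(F,C \right)} = 1 + C$ ($t{\left(F,C \right)} = C + 1 = 1 + C$)
$a = 3$ ($a = - (-1 - 2) = \left(-1\right) \left(-3\right) = 3$)
$32 + t{\left(4,6 \left(-4 - 4\right) \right)} a = 32 + \left(1 + 6 \left(-4 - 4\right)\right) 3 = 32 + \left(1 + 6 \left(-8\right)\right) 3 = 32 + \left(1 - 48\right) 3 = 32 - 141 = -109$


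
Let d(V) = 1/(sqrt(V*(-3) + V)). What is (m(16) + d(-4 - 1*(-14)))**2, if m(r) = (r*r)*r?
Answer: (40960 - I*sqrt(5))**2/100 ≈ 1.6777e+7 - 1831.8*I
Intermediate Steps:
m(r) = r**3 (m(r) = r**2*r = r**3)
d(V) = sqrt(2)/(2*sqrt(-V)) (d(V) = 1/(sqrt(-3*V + V)) = 1/(sqrt(-2*V)) = 1/(sqrt(2)*sqrt(-V)) = sqrt(2)/(2*sqrt(-V)))
(m(16) + d(-4 - 1*(-14)))**2 = (16**3 + sqrt(2)/(2*sqrt(-(-4 - 1*(-14)))))**2 = (4096 + sqrt(2)/(2*sqrt(-(-4 + 14))))**2 = (4096 + sqrt(2)/(2*sqrt(-1*10)))**2 = (4096 + sqrt(2)/(2*sqrt(-10)))**2 = (4096 + sqrt(2)*(-I*sqrt(10)/10)/2)**2 = (4096 - I*sqrt(5)/10)**2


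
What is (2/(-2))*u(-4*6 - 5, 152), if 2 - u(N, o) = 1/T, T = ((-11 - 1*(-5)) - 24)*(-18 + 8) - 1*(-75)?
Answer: -749/375 ≈ -1.9973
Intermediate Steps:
T = 375 (T = ((-11 + 5) - 24)*(-10) + 75 = (-6 - 24)*(-10) + 75 = -30*(-10) + 75 = 300 + 75 = 375)
u(N, o) = 749/375 (u(N, o) = 2 - 1/375 = 749/375)
(2/(-2))*u(-4*6 - 5, 152) = (2/(-2))*(749/375) = (2*(-1/2))*(749/375) = -1*749/375 = -749/375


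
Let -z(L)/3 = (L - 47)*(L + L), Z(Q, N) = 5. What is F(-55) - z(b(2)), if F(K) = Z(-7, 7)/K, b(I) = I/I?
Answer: -3037/11 ≈ -276.09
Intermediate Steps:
b(I) = 1
F(K) = 5/K
z(L) = -6*L*(-47 + L) (z(L) = -3*(L - 47)*(L + L) = -3*(-47 + L)*2*L = -6*L*(-47 + L))
F(-55) - z(b(2)) = 5/(-55) - 6*(47 - 1*1) = 5*(-1/55) - 6*(47 - 1) = -1/11 - 6*46 = -1/11 - 1*276 = -1/11 - 276 = -3037/11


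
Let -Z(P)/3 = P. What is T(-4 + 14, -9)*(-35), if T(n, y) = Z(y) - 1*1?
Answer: -910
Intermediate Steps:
Z(P) = -3*P
T(n, y) = -1 - 3*y (T(n, y) = -3*y - 1*1 = -3*y - 1 = -1 - 3*y)
T(-4 + 14, -9)*(-35) = (-1 - 3*(-9))*(-35) = (-1 + 27)*(-35) = 26*(-35) = -910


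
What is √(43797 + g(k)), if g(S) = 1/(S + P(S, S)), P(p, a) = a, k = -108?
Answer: √56760906/36 ≈ 209.28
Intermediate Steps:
g(S) = 1/(2*S) (g(S) = 1/(S + S) = 1/(2*S))
√(43797 + g(k)) = √(43797 + (½)/(-108)) = √(43797 + (½)*(-1/108)) = √(43797 - 1/216) = √(9460151/216) = √56760906/36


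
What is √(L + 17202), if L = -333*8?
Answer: √14538 ≈ 120.57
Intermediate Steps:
L = -2664
√(L + 17202) = √(-2664 + 17202) = √14538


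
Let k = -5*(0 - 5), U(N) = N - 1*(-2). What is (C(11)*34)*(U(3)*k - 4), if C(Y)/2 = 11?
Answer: 90508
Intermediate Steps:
C(Y) = 22 (C(Y) = 2*11 = 22)
U(N) = 2 + N (U(N) = N + 2 = 2 + N)
k = 25 (k = -5*(-5) = 25)
(C(11)*34)*(U(3)*k - 4) = (22*34)*((2 + 3)*25 - 4) = 748*(5*25 - 4) = 748*(125 - 4) = 748*121 = 90508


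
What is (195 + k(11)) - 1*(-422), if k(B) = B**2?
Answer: 738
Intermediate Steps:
(195 + k(11)) - 1*(-422) = (195 + 11**2) - 1*(-422) = (195 + 121) + 422 = 316 + 422 = 738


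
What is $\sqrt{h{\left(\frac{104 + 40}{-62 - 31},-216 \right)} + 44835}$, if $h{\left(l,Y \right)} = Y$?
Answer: $\sqrt{44619} \approx 211.23$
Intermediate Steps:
$\sqrt{h{\left(\frac{104 + 40}{-62 - 31},-216 \right)} + 44835} = \sqrt{-216 + 44835} = \sqrt{44619}$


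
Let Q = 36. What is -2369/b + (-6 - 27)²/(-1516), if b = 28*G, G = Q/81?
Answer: -8111151/42448 ≈ -191.08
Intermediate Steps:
G = 4/9 (G = 36/81 = 36*(1/81) = 4/9 ≈ 0.44444)
b = 112/9 (b = 28*(4/9) = 112/9 ≈ 12.444)
-2369/b + (-6 - 27)²/(-1516) = -2369/112/9 + (-6 - 27)²/(-1516) = -2369*9/112 + (-33)²*(-1/1516) = -21321/112 + 1089*(-1/1516) = -21321/112 - 1089/1516 = -8111151/42448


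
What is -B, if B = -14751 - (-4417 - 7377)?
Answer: 2957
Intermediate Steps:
B = -2957 (B = -14751 - 1*(-11794) = -14751 + 11794 = -2957)
-B = -1*(-2957) = 2957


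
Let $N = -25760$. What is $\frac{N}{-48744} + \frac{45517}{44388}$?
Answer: $\frac{46696049}{30050676} \approx 1.5539$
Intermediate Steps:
$\frac{N}{-48744} + \frac{45517}{44388} = - \frac{25760}{-48744} + \frac{45517}{44388} = \left(-25760\right) \left(- \frac{1}{48744}\right) + 45517 \cdot \frac{1}{44388} = \frac{3220}{6093} + \frac{45517}{44388} = \frac{46696049}{30050676}$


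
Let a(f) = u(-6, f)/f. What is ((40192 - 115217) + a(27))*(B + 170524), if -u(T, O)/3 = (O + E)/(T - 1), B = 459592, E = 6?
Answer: -992756579624/21 ≈ -4.7274e+10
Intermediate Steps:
u(T, O) = -3*(6 + O)/(-1 + T) (u(T, O) = -3*(O + 6)/(T - 1) = -3*(6 + O)/(-1 + T))
a(f) = (18/7 + 3*f/7)/f (a(f) = (3*(-6 - f)/(-1 - 6))/f = (3*(-6 - f)/(-7))/f = (3*(-⅐)*(-6 - f))/f = (18/7 + 3*f/7)/f)
((40192 - 115217) + a(27))*(B + 170524) = ((40192 - 115217) + (3/7)*(6 + 27)/27)*(459592 + 170524) = (-75025 + (3/7)*(1/27)*33)*630116 = (-75025 + 11/21)*630116 = -1575514/21*630116 = -992756579624/21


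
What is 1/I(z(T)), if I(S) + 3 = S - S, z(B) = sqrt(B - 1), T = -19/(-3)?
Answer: -1/3 ≈ -0.33333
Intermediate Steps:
T = 19/3 (T = -19*(-1/3) = 19/3 ≈ 6.3333)
z(B) = sqrt(-1 + B)
I(S) = -3 (I(S) = -3 + (S - S) = -3 + 0 = -3)
1/I(z(T)) = 1/(-3) = -1/3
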